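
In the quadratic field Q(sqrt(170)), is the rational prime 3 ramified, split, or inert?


K = Q(sqrt(170)). Since d mod 4 = 2, disc(K) = 680.
Check p | disc: 680 mod 3 = 2.
p does not divide disc. Compute Legendre symbol (d/p):
2^((3-1)/2) mod 3 = -1
(d/p) = -1, so p is inert: (p) stays prime with e=1, f=2, g=1.
Therefore p is inert.

inert


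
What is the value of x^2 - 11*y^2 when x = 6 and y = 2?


x^2 - d*y^2
= 6^2 - 11*2^2
= 36 - 44
= -8

-8


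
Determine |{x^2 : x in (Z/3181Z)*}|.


For prime p, the number of non-zero quadratic residues is (p-1)/2.
= (3181-1)/2
= 1590

1590


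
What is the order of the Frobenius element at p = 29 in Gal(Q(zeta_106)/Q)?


The Frobenius at p in Gal(Q(zeta_n)/Q) = (Z/nZ)* is the class of p, so its order is ord_106(29), the smallest k >= 1 with 29^k = 1 mod 106.
n = 106 = 2 * 53, phi(106) = 52; the order divides phi(n).
Divisors of 52: 1, 2, 4, 13, 26, 52
Repeated squaring mod 106: 29^1 = 29, 29^2 = 99, 29^4 = 49, 29^8 = 69, 29^16 = 97, 29^32 = 81
Test divisors in increasing order:
  k=1: 29^1 = 29 mod 106
  k=2: 29^2 = 99 mod 106
  k=4: 29^4 = 49 mod 106
  k=13: 29^13 = 69 * 49 * 29 = 105 mod 106
  k=26: 29^26 = 97 * 69 * 99 = 1 mod 106  <- first divisor giving 1
Order = 26

26


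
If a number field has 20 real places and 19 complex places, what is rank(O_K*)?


By Dirichlet's unit theorem:
rank = r1 + r2 - 1
= 20 + 19 - 1
= 38

38


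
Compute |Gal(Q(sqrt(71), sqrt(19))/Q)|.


The 2 square roots of distinct primes are multiplicatively independent over Q,
so [K:Q] = 2^2 and Gal(K/Q) is isomorphic to (Z/2Z)^2.
|Gal| = 2^2 = 4

4


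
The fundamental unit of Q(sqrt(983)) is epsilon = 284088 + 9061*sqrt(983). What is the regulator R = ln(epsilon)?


epsilon = 284088 + 9061*sqrt(983)
= 568176.0000
R = ln(568176.0000)
= 13.2502

13.2502


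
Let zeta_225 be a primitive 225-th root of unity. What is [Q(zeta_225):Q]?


The degree equals Euler's totient phi(225).
225 = 3^2 * 5^2
phi(225) = 120

120


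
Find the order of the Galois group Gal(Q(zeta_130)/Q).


|Gal(Q(zeta_130)/Q)| = phi(130)
= 48

48


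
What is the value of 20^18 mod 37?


p = 37 is prime and the exponent is (p-1)/2 = 18, so by Euler's criterion 20^18 = (20/37) = +1 or -1 mod 37.
Compute by square-and-multiply:
  18 = 16 + 2 (binary 10010)
  Repeated squaring mod 37: 20^1 = 20, 20^2 = 30, 20^4 = 12, 20^8 = 33, 20^16 = 16
  20^18 = 20^16 * 20^2 = 16 * 30 mod 37
    16 * 30 = 480 = 36 mod 37
  20^18 = 36 mod 37
Result 36 = p - 1 = -1 mod 37: 20 is a quadratic non-residue mod 37. As a residue in [0, p-1] the value is 36.
20^18 mod 37 = 36

36


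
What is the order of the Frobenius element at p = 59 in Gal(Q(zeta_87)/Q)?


The Frobenius at p in Gal(Q(zeta_n)/Q) = (Z/nZ)* is the class of p, so its order is ord_87(59), the smallest k >= 1 with 59^k = 1 mod 87.
n = 87 = 3 * 29, phi(87) = 56; the order divides phi(n).
Divisors of 56: 1, 2, 4, 7, 8, 14, 28, 56
Repeated squaring mod 87: 59^1 = 59, 59^2 = 1, 59^4 = 1, 59^8 = 1, 59^16 = 1, 59^32 = 1
Test divisors in increasing order:
  k=1: 59^1 = 59 mod 87
  k=2: 59^2 = 1 mod 87  <- first divisor giving 1
Order = 2

2


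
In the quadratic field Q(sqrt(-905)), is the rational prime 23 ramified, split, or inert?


K = Q(sqrt(-905)). Since d mod 4 = 3, disc(K) = -3620.
Check p | disc: -3620 mod 23 = 14.
p does not divide disc. Compute Legendre symbol (d/p):
15^((23-1)/2) mod 23 = -1
(d/p) = -1, so p is inert: (p) stays prime with e=1, f=2, g=1.
Therefore p is inert.

inert


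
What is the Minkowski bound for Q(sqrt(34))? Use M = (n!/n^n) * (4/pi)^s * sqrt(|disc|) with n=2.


d = 34, d mod 4 = 2, so disc(K) = 4d = 136; |disc(K)| = 136
Real quadratic field, so n = 2, s = r2 = 0, r1 = 2
M = (n!/n^n) * (4/pi)^s * sqrt(|disc(K)|) = (2!/2^2) * (4/pi)^0 * sqrt(136)
= 0.5 * 1.000000 * 11.661904
= 5.8310

5.8310


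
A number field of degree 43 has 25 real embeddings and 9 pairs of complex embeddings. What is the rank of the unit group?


By Dirichlet's unit theorem:
rank = r1 + r2 - 1
= 25 + 9 - 1
= 33

33


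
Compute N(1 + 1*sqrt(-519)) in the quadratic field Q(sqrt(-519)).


N(a + b*sqrt(d)) = a^2 - d*b^2
= (1)^2 - (-519)*(1)^2
= 1 + 519
= 520

520


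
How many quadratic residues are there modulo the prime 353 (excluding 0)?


For prime p, the number of non-zero quadratic residues is (p-1)/2.
= (353-1)/2
= 176

176


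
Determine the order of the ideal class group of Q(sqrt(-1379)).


K = Q(sqrt(-1379)). d mod 4 = 1, so D = disc(K) = d = -1379
h(K) equals the number of primitive reduced positive-definite forms (a, b, c) = a*x^2 + b*x*y + c*y^2 with b^2 - 4ac = D,
where reduced means |b| <= a <= c, with b >= 0 whenever |b| = a or a = c, and primitive means gcd(a, b, c) = 1.
Reduced forces 3a^2 <= |D| = 1379, so 1 <= a <= 21; b must have the parity of D, and c = (b^2 - D)/(4a) must be an integer >= a.
Enumerate a = 1..21, b in [-a, a]:
  a=1: (1, 1, 345)  [1]
  a=2: none
  a=3: (3, -1, 115), (3, 1, 115)  [2]
  a=4: none
  a=5: (5, -1, 69), (5, 1, 69)  [2]
  a=6: none
  a=7: (7, 7, 51)  [1]
  a=8: none
  a=9: (9, -5, 39), (9, 5, 39)  [2]
  a=10..12: none
  a=13: (13, -5, 27), (13, 5, 27)  [2]
  a=14: none
  a=15: (15, -11, 25), (15, -1, 23), (15, 1, 23), (15, 11, 25)  [4]
  a=16: none
  a=17: (17, -7, 21), (17, 7, 21)  [2]
  a=18..21: none
Total reduced forms: 1 + 2 + 2 + 1 + 2 + 2 + 4 + 2 = 16
h = 16

16


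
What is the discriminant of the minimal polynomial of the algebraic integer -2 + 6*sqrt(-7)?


The element -2 + 6*sqrt(-7) has minimal polynomial:
x^2 + 4*x + 256
Discriminant = (4)^2 - 4*(256)
= 16 - 1024
= -1008

-1008


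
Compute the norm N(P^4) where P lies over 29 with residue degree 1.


N(P^a) = p^(a*f)
= 29^(4*1)
= 29^4
= 707281

707281


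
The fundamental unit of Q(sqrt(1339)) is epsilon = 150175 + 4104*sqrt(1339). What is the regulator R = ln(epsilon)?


epsilon = 150175 + 4104*sqrt(1339)
= 300350.0000
R = ln(300350.0000)
= 12.6127

12.6127


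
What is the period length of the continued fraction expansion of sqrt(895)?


Run the CF algorithm for sqrt(895).
a_0 = floor(sqrt(895)) = 29; set m_0=0, q_0=1.
Recurrence: m' = q*a - m,  q' = (d - m'^2)/q,  a' = floor((a_0 + m')/q').
  step 1: m=29, q=54, a=1
  step 2: m=25, q=5, a=10
  step 3: m=25, q=54, a=1
  step 4: m=29, q=1, a=58
a_4 = 2*a_0 = 58, so the period closes here.
sqrt(895) = [29; 1, 10, 1, 58]
Period length = 4

4


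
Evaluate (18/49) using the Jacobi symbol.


Compute (18/49) via quadratic reciprocity:
  pull out 2: (2/49) = +1  (since 49 mod 8 = 1)
  reciprocity: (9/49) -> +(49/9)
  reduce: (4/9)
  pull out 2: (2/9) = +1  (since 9 mod 8 = 1)
  pull out 2: (2/9) = +1  (since 9 mod 8 = 1)
  (1/9) = 1
Product of signs = 1

1


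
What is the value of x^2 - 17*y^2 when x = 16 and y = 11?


x^2 - d*y^2
= 16^2 - 17*11^2
= 256 - 2057
= -1801

-1801


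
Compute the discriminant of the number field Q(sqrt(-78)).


For K = Q(sqrt(d)) with d squarefree: disc(K) = d if d = 1 mod 4, and disc(K) = 4d if d = 2 or 3 mod 4.
Here d = -78, and d mod 4 = 2.
d = 2 mod 4, not 1 (O_K = Z[sqrt(d)]), so disc(K) = 4d = 4 * (-78) = -312

-312


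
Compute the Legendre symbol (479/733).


p = 733 is prime, so compute (479/733) with the reciprocity algorithm (Jacobi-symbol steps: pull out 2s via (2/n), flip via reciprocity, reduce):
  reciprocity: (479/733) -> +(733/479)
  reduce: (254/479)
  pull out 2: (2/479) = +1  (since 479 mod 8 = 7)
  reciprocity: (127/479) -> -(479/127)
  reduce: (98/127)
  pull out 2: (2/127) = +1  (since 127 mod 8 = 7)
  reciprocity: (49/127) -> +(127/49)
  reduce: (29/49)
  reciprocity: (29/49) -> +(49/29)
  reduce: (20/29)
  pull out 2: (2/29) = -1  (since 29 mod 8 = 5)
  pull out 2: (2/29) = -1  (since 29 mod 8 = 5)
  reciprocity: (5/29) -> +(29/5)
  reduce: (4/5)
  pull out 2: (2/5) = -1  (since 5 mod 8 = 5)
  pull out 2: (2/5) = -1  (since 5 mod 8 = 5)
  (1/5) = 1
Product of signs = -1
(479/733) = -1

-1


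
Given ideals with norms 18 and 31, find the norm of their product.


N(IJ) = N(I) * N(J)
= 18 * 31
= 558

558


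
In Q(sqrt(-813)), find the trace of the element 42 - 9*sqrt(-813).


Tr(a + b*sqrt(d)) = (a + b*sqrt(d)) + (a - b*sqrt(d)) = 2a
= 2 * (42)
= 84

84


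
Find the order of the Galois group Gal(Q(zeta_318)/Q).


|Gal(Q(zeta_318)/Q)| = phi(318)
= 104

104


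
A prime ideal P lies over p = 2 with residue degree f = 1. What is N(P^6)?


N(P^a) = p^(a*f)
= 2^(6*1)
= 2^6
= 64

64


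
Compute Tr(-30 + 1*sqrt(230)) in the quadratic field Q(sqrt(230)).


Tr(a + b*sqrt(d)) = (a + b*sqrt(d)) + (a - b*sqrt(d)) = 2a
= 2 * (-30)
= -60

-60


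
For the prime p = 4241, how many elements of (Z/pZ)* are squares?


For prime p, the number of non-zero quadratic residues is (p-1)/2.
= (4241-1)/2
= 2120

2120


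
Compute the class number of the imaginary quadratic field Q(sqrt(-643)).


K = Q(sqrt(-643)). d mod 4 = 1, so D = disc(K) = d = -643
h(K) equals the number of primitive reduced positive-definite forms (a, b, c) = a*x^2 + b*x*y + c*y^2 with b^2 - 4ac = D,
where reduced means |b| <= a <= c, with b >= 0 whenever |b| = a or a = c, and primitive means gcd(a, b, c) = 1.
Reduced forces 3a^2 <= |D| = 643, so 1 <= a <= 14; b must have the parity of D, and c = (b^2 - D)/(4a) must be an integer >= a.
Enumerate a = 1..14, b in [-a, a]:
  a=1: (1, 1, 161)  [1]
  a=2..6: none
  a=7: (7, -1, 23), (7, 1, 23)  [2]
  a=8..14: none
Total reduced forms: 1 + 2 = 3
h = 3

3


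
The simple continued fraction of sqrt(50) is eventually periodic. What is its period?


Run the CF algorithm for sqrt(50).
a_0 = floor(sqrt(50)) = 7; set m_0=0, q_0=1.
Recurrence: m' = q*a - m,  q' = (d - m'^2)/q,  a' = floor((a_0 + m')/q').
  step 1: m=7, q=1, a=14
a_1 = 2*a_0 = 14, so the period closes here.
sqrt(50) = [7; 14]
Period length = 1

1


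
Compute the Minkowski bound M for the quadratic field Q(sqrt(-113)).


d = -113, d mod 4 = 3, so disc(K) = 4d = -452; |disc(K)| = 452
Imaginary quadratic field, so n = 2, s = r2 = 1, r1 = 0
M = (n!/n^n) * (4/pi)^s * sqrt(|disc(K)|) = (2!/2^2) * (4/pi)^1 * sqrt(452)
= 0.5 * 1.273240 * 21.260292
= 13.5347

13.5347


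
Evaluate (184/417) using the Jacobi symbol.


Compute (184/417) via quadratic reciprocity:
  pull out 2: (2/417) = +1  (since 417 mod 8 = 1)
  pull out 2: (2/417) = +1  (since 417 mod 8 = 1)
  pull out 2: (2/417) = +1  (since 417 mod 8 = 1)
  reciprocity: (23/417) -> +(417/23)
  reduce: (3/23)
  reciprocity: (3/23) -> -(23/3)
  reduce: (2/3)
  pull out 2: (2/3) = -1  (since 3 mod 8 = 3)
  (1/3) = 1
Product of signs = 1

1


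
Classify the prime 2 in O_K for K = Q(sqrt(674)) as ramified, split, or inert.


K = Q(sqrt(674)). Since d mod 4 = 2, disc(K) = 2696.
Check p | disc: 2696 mod 2 = 0.
p divides disc, so p ramifies: (p) = P^2 with e=2, f=1, g=1.
Therefore p is ramified.

ramified


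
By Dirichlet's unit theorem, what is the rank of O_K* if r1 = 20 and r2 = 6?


By Dirichlet's unit theorem:
rank = r1 + r2 - 1
= 20 + 6 - 1
= 25

25


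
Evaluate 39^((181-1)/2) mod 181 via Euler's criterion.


p = 181 is prime and the exponent is (p-1)/2 = 90, so by Euler's criterion 39^90 = (39/181) = +1 or -1 mod 181.
Compute by square-and-multiply:
  90 = 64 + 16 + 8 + 2 (binary 1011010)
  Repeated squaring mod 181: 39^1 = 39, 39^2 = 73, 39^4 = 80, 39^8 = 65, 39^16 = 62, 39^32 = 43, 39^64 = 39
  39^90 = 39^64 * 39^16 * 39^8 * 39^2 = 39 * 62 * 65 * 73 mod 181
    39 * 62 = 2418 = 65 mod 181
    65 * 65 = 4225 = 62 mod 181
    62 * 73 = 4526 = 1 mod 181
  39^90 = 1 mod 181
Result 1: 39 is a quadratic residue mod 181.
39^90 mod 181 = 1

1


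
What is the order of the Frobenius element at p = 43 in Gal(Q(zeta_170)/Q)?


The Frobenius at p in Gal(Q(zeta_n)/Q) = (Z/nZ)* is the class of p, so its order is ord_170(43), the smallest k >= 1 with 43^k = 1 mod 170.
n = 170 = 2 * 5 * 17, phi(170) = 64; the order divides phi(n).
Divisors of 64: 1, 2, 4, 8, 16, 32, 64
Repeated squaring mod 170: 43^1 = 43, 43^2 = 149, 43^4 = 101, 43^8 = 1, 43^16 = 1, 43^32 = 1, 43^64 = 1
Test divisors in increasing order:
  k=1: 43^1 = 43 mod 170
  k=2: 43^2 = 149 mod 170
  k=4: 43^4 = 101 mod 170
  k=8: 43^8 = 1 mod 170  <- first divisor giving 1
Order = 8

8


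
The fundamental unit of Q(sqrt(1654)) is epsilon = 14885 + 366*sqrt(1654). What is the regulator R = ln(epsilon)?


epsilon = 14885 + 366*sqrt(1654)
= 29770.0000
R = ln(29770.0000)
= 10.3013

10.3013


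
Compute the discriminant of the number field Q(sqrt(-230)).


For K = Q(sqrt(d)) with d squarefree: disc(K) = d if d = 1 mod 4, and disc(K) = 4d if d = 2 or 3 mod 4.
Here d = -230, and d mod 4 = 2.
d = 2 mod 4, not 1 (O_K = Z[sqrt(d)]), so disc(K) = 4d = 4 * (-230) = -920

-920


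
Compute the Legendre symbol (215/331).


p = 331 is prime, so compute (215/331) with the reciprocity algorithm (Jacobi-symbol steps: pull out 2s via (2/n), flip via reciprocity, reduce):
  reciprocity: (215/331) -> -(331/215)
  reduce: (116/215)
  pull out 2: (2/215) = +1  (since 215 mod 8 = 7)
  pull out 2: (2/215) = +1  (since 215 mod 8 = 7)
  reciprocity: (29/215) -> +(215/29)
  reduce: (12/29)
  pull out 2: (2/29) = -1  (since 29 mod 8 = 5)
  pull out 2: (2/29) = -1  (since 29 mod 8 = 5)
  reciprocity: (3/29) -> +(29/3)
  reduce: (2/3)
  pull out 2: (2/3) = -1  (since 3 mod 8 = 3)
  (1/3) = 1
Product of signs = 1
(215/331) = 1

1


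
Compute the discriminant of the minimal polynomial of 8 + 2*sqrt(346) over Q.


The element 8 + 2*sqrt(346) has minimal polynomial:
x^2 - 16*x - 1320
Discriminant = (-16)^2 - 4*(-1320)
= 256 + 5280
= 5536

5536


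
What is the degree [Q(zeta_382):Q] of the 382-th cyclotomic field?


The degree equals Euler's totient phi(382).
382 = 2 * 191
phi(382) = 190

190


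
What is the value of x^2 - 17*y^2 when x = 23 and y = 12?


x^2 - d*y^2
= 23^2 - 17*12^2
= 529 - 2448
= -1919

-1919


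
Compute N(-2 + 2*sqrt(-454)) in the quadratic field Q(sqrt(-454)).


N(a + b*sqrt(d)) = a^2 - d*b^2
= (-2)^2 - (-454)*(2)^2
= 4 + 1816
= 1820

1820


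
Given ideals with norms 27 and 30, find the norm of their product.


N(IJ) = N(I) * N(J)
= 27 * 30
= 810

810


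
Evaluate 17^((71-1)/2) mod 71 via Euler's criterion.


p = 71 is prime and the exponent is (p-1)/2 = 35, so by Euler's criterion 17^35 = (17/71) = +1 or -1 mod 71.
Compute by square-and-multiply:
  35 = 32 + 2 + 1 (binary 100011)
  Repeated squaring mod 71: 17^1 = 17, 17^2 = 5, 17^4 = 25, 17^8 = 57, 17^16 = 54, 17^32 = 5
  17^35 = 17^32 * 17^2 * 17^1 = 5 * 5 * 17 mod 71
    5 * 5 = 25 = 25 mod 71
    25 * 17 = 425 = 70 mod 71
  17^35 = 70 mod 71
Result 70 = p - 1 = -1 mod 71: 17 is a quadratic non-residue mod 71. As a residue in [0, p-1] the value is 70.
17^35 mod 71 = 70

70


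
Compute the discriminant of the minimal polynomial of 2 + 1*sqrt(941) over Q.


The element 2 + 1*sqrt(941) has minimal polynomial:
x^2 - 4*x - 937
Discriminant = (-4)^2 - 4*(-937)
= 16 + 3748
= 3764

3764


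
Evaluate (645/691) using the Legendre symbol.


p = 691 is prime, so compute (645/691) with the reciprocity algorithm (Jacobi-symbol steps: pull out 2s via (2/n), flip via reciprocity, reduce):
  reciprocity: (645/691) -> +(691/645)
  reduce: (46/645)
  pull out 2: (2/645) = -1  (since 645 mod 8 = 5)
  reciprocity: (23/645) -> +(645/23)
  reduce: (1/23)
  (1/23) = 1
Product of signs = -1
(645/691) = -1

-1


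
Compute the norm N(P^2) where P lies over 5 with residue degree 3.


N(P^a) = p^(a*f)
= 5^(2*3)
= 5^6
= 15625

15625


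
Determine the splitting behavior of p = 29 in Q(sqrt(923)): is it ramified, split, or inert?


K = Q(sqrt(923)). Since d mod 4 = 3, disc(K) = 3692.
Check p | disc: 3692 mod 29 = 9.
p does not divide disc. Compute Legendre symbol (d/p):
24^((29-1)/2) mod 29 = 1
(d/p) = 1, so p splits: (p) = P*P' with e=1, f=1, g=2.
Therefore p is split.

split


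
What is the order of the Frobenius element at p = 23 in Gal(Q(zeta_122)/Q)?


The Frobenius at p in Gal(Q(zeta_n)/Q) = (Z/nZ)* is the class of p, so its order is ord_122(23), the smallest k >= 1 with 23^k = 1 mod 122.
n = 122 = 2 * 61, phi(122) = 60; the order divides phi(n).
Divisors of 60: 1, 2, 3, 4, 5, 6, 10, 12, 15, 20, 30, 60
Repeated squaring mod 122: 23^1 = 23, 23^2 = 41, 23^4 = 95, 23^8 = 119, 23^16 = 9, 23^32 = 81
Test divisors in increasing order:
  k=1: 23^1 = 23 mod 122
  k=2: 23^2 = 41 mod 122
  k=3: 23^3 = 41 * 23 = 89 mod 122
  k=4: 23^4 = 95 mod 122
  k=5: 23^5 = 95 * 23 = 111 mod 122
  k=6: 23^6 = 95 * 41 = 113 mod 122
  k=10: 23^10 = 119 * 41 = 121 mod 122
  k=12: 23^12 = 119 * 95 = 81 mod 122
  k=15: 23^15 = 119 * 95 * 41 * 23 = 11 mod 122
  k=20: 23^20 = 9 * 95 = 1 mod 122  <- first divisor giving 1
Order = 20

20


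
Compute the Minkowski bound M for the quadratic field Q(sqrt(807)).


d = 807, d mod 4 = 3, so disc(K) = 4d = 3228; |disc(K)| = 3228
Real quadratic field, so n = 2, s = r2 = 0, r1 = 2
M = (n!/n^n) * (4/pi)^s * sqrt(|disc(K)|) = (2!/2^2) * (4/pi)^0 * sqrt(3228)
= 0.5 * 1.000000 * 56.815491
= 28.4077

28.4077


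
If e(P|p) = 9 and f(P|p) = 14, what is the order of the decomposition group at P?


|D_P| = e * f
= 9 * 14
= 126

126


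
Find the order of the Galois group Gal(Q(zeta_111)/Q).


|Gal(Q(zeta_111)/Q)| = phi(111)
= 72

72


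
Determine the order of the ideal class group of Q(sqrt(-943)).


K = Q(sqrt(-943)). d mod 4 = 1, so D = disc(K) = d = -943
h(K) equals the number of primitive reduced positive-definite forms (a, b, c) = a*x^2 + b*x*y + c*y^2 with b^2 - 4ac = D,
where reduced means |b| <= a <= c, with b >= 0 whenever |b| = a or a = c, and primitive means gcd(a, b, c) = 1.
Reduced forces 3a^2 <= |D| = 943, so 1 <= a <= 17; b must have the parity of D, and c = (b^2 - D)/(4a) must be an integer >= a.
Enumerate a = 1..17, b in [-a, a]:
  a=1: (1, 1, 236)  [1]
  a=2: (2, -1, 118), (2, 1, 118)  [2]
  a=3: none
  a=4: (4, -1, 59), (4, 1, 59)  [2]
  a=5..6: none
  a=7: (7, -3, 34), (7, 3, 34)  [2]
  a=8: (8, -7, 31), (8, 7, 31)  [2]
  a=9..10: none
  a=11: (11, -5, 22), (11, 5, 22)  [2]
  a=12..13: none
  a=14: (14, -11, 19), (14, -3, 17), (14, 3, 17), (14, 11, 19)  [4]
  a=15: none
  a=16: (16, 9, 16)  [1]
  a=17: none
Total reduced forms: 1 + 2 + 2 + 2 + 2 + 2 + 4 + 1 = 16
h = 16

16


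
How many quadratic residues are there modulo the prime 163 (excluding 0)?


For prime p, the number of non-zero quadratic residues is (p-1)/2.
= (163-1)/2
= 81

81


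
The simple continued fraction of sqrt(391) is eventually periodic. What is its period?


Run the CF algorithm for sqrt(391).
a_0 = floor(sqrt(391)) = 19; set m_0=0, q_0=1.
Recurrence: m' = q*a - m,  q' = (d - m'^2)/q,  a' = floor((a_0 + m')/q').
  step 1: m=19, q=30, a=1
  step 2: m=11, q=9, a=3
  step 3: m=16, q=15, a=2
  step 4: m=14, q=13, a=2
  step 5: m=12, q=19, a=1
  step 6: m=7, q=18, a=1
  step 7: m=11, q=15, a=2
  step 8: m=19, q=2, a=19
  step 9: m=19, q=15, a=2
  step 10: m=11, q=18, a=1
  step 11: m=7, q=19, a=1
  step 12: m=12, q=13, a=2
  step 13: m=14, q=15, a=2
  step 14: m=16, q=9, a=3
  step 15: m=11, q=30, a=1
  step 16: m=19, q=1, a=38
a_16 = 2*a_0 = 38, so the period closes here.
sqrt(391) = [19; 1, 3, 2, 2, 1, 1, 2, 19, 2, 1, 1, 2, 2, 3, 1, 38]
Period length = 16

16


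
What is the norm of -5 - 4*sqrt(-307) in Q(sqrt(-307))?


N(a + b*sqrt(d)) = a^2 - d*b^2
= (-5)^2 - (-307)*(-4)^2
= 25 + 4912
= 4937

4937


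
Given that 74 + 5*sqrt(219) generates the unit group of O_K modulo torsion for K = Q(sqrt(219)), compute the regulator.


epsilon = 74 + 5*sqrt(219)
= 147.9932
R = ln(147.9932)
= 4.9972

4.9972


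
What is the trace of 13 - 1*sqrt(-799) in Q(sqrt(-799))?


Tr(a + b*sqrt(d)) = (a + b*sqrt(d)) + (a - b*sqrt(d)) = 2a
= 2 * (13)
= 26

26


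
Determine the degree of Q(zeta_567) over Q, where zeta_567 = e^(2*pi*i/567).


The degree equals Euler's totient phi(567).
567 = 3^4 * 7
phi(567) = 324

324


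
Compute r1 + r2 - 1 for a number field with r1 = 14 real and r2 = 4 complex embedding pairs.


By Dirichlet's unit theorem:
rank = r1 + r2 - 1
= 14 + 4 - 1
= 17

17


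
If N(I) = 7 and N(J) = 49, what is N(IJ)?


N(IJ) = N(I) * N(J)
= 7 * 49
= 343

343


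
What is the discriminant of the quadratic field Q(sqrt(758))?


For K = Q(sqrt(d)) with d squarefree: disc(K) = d if d = 1 mod 4, and disc(K) = 4d if d = 2 or 3 mod 4.
Here d = 758, and d mod 4 = 2.
d = 2 mod 4, not 1 (O_K = Z[sqrt(d)]), so disc(K) = 4d = 4 * (758) = 3032

3032


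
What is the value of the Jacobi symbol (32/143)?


Compute (32/143) via quadratic reciprocity:
  pull out 2: (2/143) = +1  (since 143 mod 8 = 7)
  pull out 2: (2/143) = +1  (since 143 mod 8 = 7)
  pull out 2: (2/143) = +1  (since 143 mod 8 = 7)
  pull out 2: (2/143) = +1  (since 143 mod 8 = 7)
  pull out 2: (2/143) = +1  (since 143 mod 8 = 7)
  (1/143) = 1
Product of signs = 1

1


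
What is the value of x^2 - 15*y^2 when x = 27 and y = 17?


x^2 - d*y^2
= 27^2 - 15*17^2
= 729 - 4335
= -3606

-3606


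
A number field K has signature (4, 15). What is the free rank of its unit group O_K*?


By Dirichlet's unit theorem:
rank = r1 + r2 - 1
= 4 + 15 - 1
= 18

18


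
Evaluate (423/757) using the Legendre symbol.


p = 757 is prime, so compute (423/757) with the reciprocity algorithm (Jacobi-symbol steps: pull out 2s via (2/n), flip via reciprocity, reduce):
  reciprocity: (423/757) -> +(757/423)
  reduce: (334/423)
  pull out 2: (2/423) = +1  (since 423 mod 8 = 7)
  reciprocity: (167/423) -> -(423/167)
  reduce: (89/167)
  reciprocity: (89/167) -> +(167/89)
  reduce: (78/89)
  pull out 2: (2/89) = +1  (since 89 mod 8 = 1)
  reciprocity: (39/89) -> +(89/39)
  reduce: (11/39)
  reciprocity: (11/39) -> -(39/11)
  reduce: (6/11)
  pull out 2: (2/11) = -1  (since 11 mod 8 = 3)
  reciprocity: (3/11) -> -(11/3)
  reduce: (2/3)
  pull out 2: (2/3) = -1  (since 3 mod 8 = 3)
  (1/3) = 1
Product of signs = -1
(423/757) = -1

-1


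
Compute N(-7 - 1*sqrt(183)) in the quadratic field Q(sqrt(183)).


N(a + b*sqrt(d)) = a^2 - d*b^2
= (-7)^2 - (183)*(-1)^2
= 49 - 183
= -134

-134


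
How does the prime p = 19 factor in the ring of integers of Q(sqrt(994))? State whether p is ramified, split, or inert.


K = Q(sqrt(994)). Since d mod 4 = 2, disc(K) = 3976.
Check p | disc: 3976 mod 19 = 5.
p does not divide disc. Compute Legendre symbol (d/p):
6^((19-1)/2) mod 19 = 1
(d/p) = 1, so p splits: (p) = P*P' with e=1, f=1, g=2.
Therefore p is split.

split


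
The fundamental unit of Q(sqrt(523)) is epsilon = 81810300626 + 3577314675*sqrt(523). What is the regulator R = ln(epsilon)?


epsilon = 81810300626 + 3577314675*sqrt(523)
= 1.6362e+11
R = ln(1.6362e+11)
= 25.8208

25.8208


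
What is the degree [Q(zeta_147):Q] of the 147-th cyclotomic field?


The degree equals Euler's totient phi(147).
147 = 3 * 7^2
phi(147) = 84

84


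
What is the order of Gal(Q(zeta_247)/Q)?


|Gal(Q(zeta_247)/Q)| = phi(247)
= 216

216


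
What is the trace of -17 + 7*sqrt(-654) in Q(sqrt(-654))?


Tr(a + b*sqrt(d)) = (a + b*sqrt(d)) + (a - b*sqrt(d)) = 2a
= 2 * (-17)
= -34

-34


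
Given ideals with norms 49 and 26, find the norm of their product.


N(IJ) = N(I) * N(J)
= 49 * 26
= 1274

1274


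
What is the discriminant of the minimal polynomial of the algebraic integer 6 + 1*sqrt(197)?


The element 6 + 1*sqrt(197) has minimal polynomial:
x^2 - 12*x - 161
Discriminant = (-12)^2 - 4*(-161)
= 144 + 644
= 788

788


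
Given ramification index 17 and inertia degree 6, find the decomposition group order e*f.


|D_P| = e * f
= 17 * 6
= 102

102


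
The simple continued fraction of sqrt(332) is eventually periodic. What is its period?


Run the CF algorithm for sqrt(332).
a_0 = floor(sqrt(332)) = 18; set m_0=0, q_0=1.
Recurrence: m' = q*a - m,  q' = (d - m'^2)/q,  a' = floor((a_0 + m')/q').
  step 1: m=18, q=8, a=4
  step 2: m=14, q=17, a=1
  step 3: m=3, q=19, a=1
  step 4: m=16, q=4, a=8
  step 5: m=16, q=19, a=1
  step 6: m=3, q=17, a=1
  step 7: m=14, q=8, a=4
  step 8: m=18, q=1, a=36
a_8 = 2*a_0 = 36, so the period closes here.
sqrt(332) = [18; 4, 1, 1, 8, 1, 1, 4, 36]
Period length = 8

8


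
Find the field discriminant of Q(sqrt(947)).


For K = Q(sqrt(d)) with d squarefree: disc(K) = d if d = 1 mod 4, and disc(K) = 4d if d = 2 or 3 mod 4.
Here d = 947, and d mod 4 = 3.
d = 3 mod 4, not 1 (O_K = Z[sqrt(d)]), so disc(K) = 4d = 4 * (947) = 3788

3788


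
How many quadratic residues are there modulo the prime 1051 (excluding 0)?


For prime p, the number of non-zero quadratic residues is (p-1)/2.
= (1051-1)/2
= 525

525


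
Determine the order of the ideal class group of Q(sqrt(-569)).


K = Q(sqrt(-569)). d mod 4 = 3, so D = disc(K) = 4d = -2276
h(K) equals the number of primitive reduced positive-definite forms (a, b, c) = a*x^2 + b*x*y + c*y^2 with b^2 - 4ac = D,
where reduced means |b| <= a <= c, with b >= 0 whenever |b| = a or a = c, and primitive means gcd(a, b, c) = 1.
Reduced forces 3a^2 <= |D| = 2276, so 1 <= a <= 27; b must have the parity of D, and c = (b^2 - D)/(4a) must be an integer >= a.
Enumerate a = 1..27, b in [-a, a]:
  a=1: (1, 0, 569)  [1]
  a=2: (2, 2, 285)  [1]
  a=3: (3, -2, 190), (3, 2, 190)  [2]
  a=4: none
  a=5: (5, -2, 114), (5, 2, 114)  [2]
  a=6: (6, -2, 95), (6, 2, 95)  [2]
  a=7..8: none
  a=9: (9, -8, 65), (9, 8, 65)  [2]
  a=10: (10, -2, 57), (10, 2, 57)  [2]
  a=11: (11, -10, 54), (11, 10, 54)  [2]
  a=12: none
  a=13: (13, -8, 45), (13, 8, 45)  [2]
  a=14: none
  a=15: (15, -8, 39), (15, -2, 38), (15, 2, 38), (15, 8, 39)  [4]
  a=16: none
  a=17: (17, -6, 34), (17, 6, 34)  [2]
  a=18: (18, -10, 33), (18, 10, 33)  [2]
  a=19: (19, -2, 30), (19, 2, 30)  [2]
  a=20..21: none
  a=22: (22, -10, 27), (22, 10, 27)  [2]
  a=23: (23, -22, 30), (23, 22, 30)  [2]
  a=24: none
  a=25: (25, -18, 26), (25, 18, 26)  [2]
  a=26..27: none
Total reduced forms: 1 + 1 + 2 + 2 + 2 + 2 + 2 + 2 + 2 + 4 + 2 + 2 + 2 + 2 + 2 + 2 = 32
h = 32

32


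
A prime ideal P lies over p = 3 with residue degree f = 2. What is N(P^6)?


N(P^a) = p^(a*f)
= 3^(6*2)
= 3^12
= 531441

531441


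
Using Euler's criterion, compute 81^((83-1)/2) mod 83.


p = 83 is prime and the exponent is (p-1)/2 = 41, so by Euler's criterion 81^41 = (81/83) = +1 or -1 mod 83.
Compute by square-and-multiply:
  41 = 32 + 8 + 1 (binary 101001)
  Repeated squaring mod 83: 81^1 = 81, 81^2 = 4, 81^4 = 16, 81^8 = 7, 81^16 = 49, 81^32 = 77
  81^41 = 81^32 * 81^8 * 81^1 = 77 * 7 * 81 mod 83
    77 * 7 = 539 = 41 mod 83
    41 * 81 = 3321 = 1 mod 83
  81^41 = 1 mod 83
Result 1: 81 is a quadratic residue mod 83.
81^41 mod 83 = 1

1


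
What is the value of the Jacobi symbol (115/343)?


Compute (115/343) via quadratic reciprocity:
  reciprocity: (115/343) -> -(343/115)
  reduce: (113/115)
  reciprocity: (113/115) -> +(115/113)
  reduce: (2/113)
  pull out 2: (2/113) = +1  (since 113 mod 8 = 1)
  (1/113) = 1
Product of signs = -1

-1


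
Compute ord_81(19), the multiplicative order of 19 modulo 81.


We want ord_81(19), the smallest k >= 1 with 19^k = 1 mod 81.
n = 81 = 3^4, phi(81) = 54; the order divides phi(n).
Divisors of 54: 1, 2, 3, 6, 9, 18, 27, 54
Repeated squaring mod 81: 19^1 = 19, 19^2 = 37, 19^4 = 73, 19^8 = 64, 19^16 = 46, 19^32 = 10
Test divisors in increasing order:
  k=1: 19^1 = 19 mod 81
  k=2: 19^2 = 37 mod 81
  k=3: 19^3 = 37 * 19 = 55 mod 81
  k=6: 19^6 = 73 * 37 = 28 mod 81
  k=9: 19^9 = 64 * 19 = 1 mod 81  <- first divisor giving 1
Order = 9

9


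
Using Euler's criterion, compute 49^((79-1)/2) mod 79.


p = 79 is prime and the exponent is (p-1)/2 = 39, so by Euler's criterion 49^39 = (49/79) = +1 or -1 mod 79.
Compute by square-and-multiply:
  39 = 32 + 4 + 2 + 1 (binary 100111)
  Repeated squaring mod 79: 49^1 = 49, 49^2 = 31, 49^4 = 13, 49^8 = 11, 49^16 = 42, 49^32 = 26
  49^39 = 49^32 * 49^4 * 49^2 * 49^1 = 26 * 13 * 31 * 49 mod 79
    26 * 13 = 338 = 22 mod 79
    22 * 31 = 682 = 50 mod 79
    50 * 49 = 2450 = 1 mod 79
  49^39 = 1 mod 79
Result 1: 49 is a quadratic residue mod 79.
49^39 mod 79 = 1

1


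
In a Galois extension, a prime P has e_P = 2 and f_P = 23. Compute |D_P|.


|D_P| = e * f
= 2 * 23
= 46

46


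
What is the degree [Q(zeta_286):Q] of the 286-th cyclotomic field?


The degree equals Euler's totient phi(286).
286 = 2 * 11 * 13
phi(286) = 120

120


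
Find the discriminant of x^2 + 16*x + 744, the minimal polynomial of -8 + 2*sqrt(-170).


The element -8 + 2*sqrt(-170) has minimal polynomial:
x^2 + 16*x + 744
Discriminant = (16)^2 - 4*(744)
= 256 - 2976
= -2720

-2720


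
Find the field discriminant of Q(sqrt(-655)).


For K = Q(sqrt(d)) with d squarefree: disc(K) = d if d = 1 mod 4, and disc(K) = 4d if d = 2 or 3 mod 4.
Here d = -655, and d mod 4 = 1.
d = 1 mod 4 (O_K = Z[(1+sqrt(d))/2]), so disc(K) = d = -655

-655


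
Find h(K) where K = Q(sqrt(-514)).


K = Q(sqrt(-514)). d mod 4 = 2, so D = disc(K) = 4d = -2056
h(K) equals the number of primitive reduced positive-definite forms (a, b, c) = a*x^2 + b*x*y + c*y^2 with b^2 - 4ac = D,
where reduced means |b| <= a <= c, with b >= 0 whenever |b| = a or a = c, and primitive means gcd(a, b, c) = 1.
Reduced forces 3a^2 <= |D| = 2056, so 1 <= a <= 26; b must have the parity of D, and c = (b^2 - D)/(4a) must be an integer >= a.
Enumerate a = 1..26, b in [-a, a]:
  a=1: (1, 0, 514)  [1]
  a=2: (2, 0, 257)  [1]
  a=3..4: none
  a=5: (5, -2, 103), (5, 2, 103)  [2]
  a=6: none
  a=7: (7, -4, 74), (7, 4, 74)  [2]
  a=8..9: none
  a=10: (10, -8, 53), (10, 8, 53)  [2]
  a=11: (11, -10, 49), (11, 10, 49)  [2]
  a=12..13: none
  a=14: (14, -4, 37), (14, 4, 37)  [2]
  a=15..16: none
  a=17: (17, -16, 34), (17, 16, 34)  [2]
  a=18..21: none
  a=22: (22, -12, 25), (22, 12, 25)  [2]
  a=23..26: none
Total reduced forms: 1 + 1 + 2 + 2 + 2 + 2 + 2 + 2 + 2 = 16
h = 16

16


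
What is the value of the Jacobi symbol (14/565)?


Compute (14/565) via quadratic reciprocity:
  pull out 2: (2/565) = -1  (since 565 mod 8 = 5)
  reciprocity: (7/565) -> +(565/7)
  reduce: (5/7)
  reciprocity: (5/7) -> +(7/5)
  reduce: (2/5)
  pull out 2: (2/5) = -1  (since 5 mod 8 = 5)
  (1/5) = 1
Product of signs = 1

1


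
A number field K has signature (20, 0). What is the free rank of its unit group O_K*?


By Dirichlet's unit theorem:
rank = r1 + r2 - 1
= 20 + 0 - 1
= 19

19


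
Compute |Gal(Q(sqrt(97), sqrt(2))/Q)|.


The 2 square roots of distinct primes are multiplicatively independent over Q,
so [K:Q] = 2^2 and Gal(K/Q) is isomorphic to (Z/2Z)^2.
|Gal| = 2^2 = 4

4


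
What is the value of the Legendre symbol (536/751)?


p = 751 is prime, so compute (536/751) with the reciprocity algorithm (Jacobi-symbol steps: pull out 2s via (2/n), flip via reciprocity, reduce):
  pull out 2: (2/751) = +1  (since 751 mod 8 = 7)
  pull out 2: (2/751) = +1  (since 751 mod 8 = 7)
  pull out 2: (2/751) = +1  (since 751 mod 8 = 7)
  reciprocity: (67/751) -> -(751/67)
  reduce: (14/67)
  pull out 2: (2/67) = -1  (since 67 mod 8 = 3)
  reciprocity: (7/67) -> -(67/7)
  reduce: (4/7)
  pull out 2: (2/7) = +1  (since 7 mod 8 = 7)
  pull out 2: (2/7) = +1  (since 7 mod 8 = 7)
  (1/7) = 1
Product of signs = -1
(536/751) = -1

-1


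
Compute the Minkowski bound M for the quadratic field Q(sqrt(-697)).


d = -697, d mod 4 = 3, so disc(K) = 4d = -2788; |disc(K)| = 2788
Imaginary quadratic field, so n = 2, s = r2 = 1, r1 = 0
M = (n!/n^n) * (4/pi)^s * sqrt(|disc(K)|) = (2!/2^2) * (4/pi)^1 * sqrt(2788)
= 0.5 * 1.273240 * 52.801515
= 33.6145

33.6145


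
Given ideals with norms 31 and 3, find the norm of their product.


N(IJ) = N(I) * N(J)
= 31 * 3
= 93

93


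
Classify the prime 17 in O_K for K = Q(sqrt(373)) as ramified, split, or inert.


K = Q(sqrt(373)). Since d mod 4 = 1, disc(K) = 373.
Check p | disc: 373 mod 17 = 16.
p does not divide disc. Compute Legendre symbol (d/p):
16^((17-1)/2) mod 17 = 1
(d/p) = 1, so p splits: (p) = P*P' with e=1, f=1, g=2.
Therefore p is split.

split


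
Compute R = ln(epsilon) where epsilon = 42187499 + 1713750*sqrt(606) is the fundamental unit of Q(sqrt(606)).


epsilon = 42187499 + 1713750*sqrt(606)
= 8.4375e+07
R = ln(8.4375e+07)
= 18.2508

18.2508


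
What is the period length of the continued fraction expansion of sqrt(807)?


Run the CF algorithm for sqrt(807).
a_0 = floor(sqrt(807)) = 28; set m_0=0, q_0=1.
Recurrence: m' = q*a - m,  q' = (d - m'^2)/q,  a' = floor((a_0 + m')/q').
  step 1: m=28, q=23, a=2
  step 2: m=18, q=21, a=2
  step 3: m=24, q=11, a=4
  step 4: m=20, q=37, a=1
  step 5: m=17, q=14, a=3
  step 6: m=25, q=13, a=4
  step 7: m=27, q=6, a=9
  step 8: m=27, q=13, a=4
  step 9: m=25, q=14, a=3
  step 10: m=17, q=37, a=1
  step 11: m=20, q=11, a=4
  step 12: m=24, q=21, a=2
  step 13: m=18, q=23, a=2
  step 14: m=28, q=1, a=56
a_14 = 2*a_0 = 56, so the period closes here.
sqrt(807) = [28; 2, 2, 4, 1, 3, 4, 9, 4, 3, 1, 4, 2, 2, 56]
Period length = 14

14


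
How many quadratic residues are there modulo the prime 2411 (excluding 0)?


For prime p, the number of non-zero quadratic residues is (p-1)/2.
= (2411-1)/2
= 1205

1205


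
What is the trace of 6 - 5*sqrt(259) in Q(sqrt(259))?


Tr(a + b*sqrt(d)) = (a + b*sqrt(d)) + (a - b*sqrt(d)) = 2a
= 2 * (6)
= 12

12


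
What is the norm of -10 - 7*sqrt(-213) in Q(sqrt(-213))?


N(a + b*sqrt(d)) = a^2 - d*b^2
= (-10)^2 - (-213)*(-7)^2
= 100 + 10437
= 10537

10537


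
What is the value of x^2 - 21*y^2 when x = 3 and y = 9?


x^2 - d*y^2
= 3^2 - 21*9^2
= 9 - 1701
= -1692

-1692


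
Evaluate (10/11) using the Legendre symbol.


p = 11 is prime, so compute (10/11) with the reciprocity algorithm (Jacobi-symbol steps: pull out 2s via (2/n), flip via reciprocity, reduce):
  pull out 2: (2/11) = -1  (since 11 mod 8 = 3)
  reciprocity: (5/11) -> +(11/5)
  reduce: (1/5)
  (1/5) = 1
Product of signs = -1
(10/11) = -1

-1


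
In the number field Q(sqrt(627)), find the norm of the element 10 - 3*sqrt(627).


N(a + b*sqrt(d)) = a^2 - d*b^2
= (10)^2 - (627)*(-3)^2
= 100 - 5643
= -5543

-5543


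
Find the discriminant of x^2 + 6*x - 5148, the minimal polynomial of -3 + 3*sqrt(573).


The element -3 + 3*sqrt(573) has minimal polynomial:
x^2 + 6*x - 5148
Discriminant = (6)^2 - 4*(-5148)
= 36 + 20592
= 20628

20628


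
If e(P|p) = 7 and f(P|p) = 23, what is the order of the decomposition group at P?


|D_P| = e * f
= 7 * 23
= 161

161


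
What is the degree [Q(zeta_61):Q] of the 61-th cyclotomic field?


The degree equals Euler's totient phi(61).
61 = 61
phi(61) = 60

60


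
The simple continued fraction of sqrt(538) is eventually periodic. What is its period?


Run the CF algorithm for sqrt(538).
a_0 = floor(sqrt(538)) = 23; set m_0=0, q_0=1.
Recurrence: m' = q*a - m,  q' = (d - m'^2)/q,  a' = floor((a_0 + m')/q').
  step 1: m=23, q=9, a=5
  step 2: m=22, q=6, a=7
  step 3: m=20, q=23, a=1
  step 4: m=3, q=23, a=1
  step 5: m=20, q=6, a=7
  step 6: m=22, q=9, a=5
  step 7: m=23, q=1, a=46
a_7 = 2*a_0 = 46, so the period closes here.
sqrt(538) = [23; 5, 7, 1, 1, 7, 5, 46]
Period length = 7

7


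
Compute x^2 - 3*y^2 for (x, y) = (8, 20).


x^2 - d*y^2
= 8^2 - 3*20^2
= 64 - 1200
= -1136

-1136


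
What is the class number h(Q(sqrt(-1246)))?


K = Q(sqrt(-1246)). d mod 4 = 2, so D = disc(K) = 4d = -4984
h(K) equals the number of primitive reduced positive-definite forms (a, b, c) = a*x^2 + b*x*y + c*y^2 with b^2 - 4ac = D,
where reduced means |b| <= a <= c, with b >= 0 whenever |b| = a or a = c, and primitive means gcd(a, b, c) = 1.
Reduced forces 3a^2 <= |D| = 4984, so 1 <= a <= 40; b must have the parity of D, and c = (b^2 - D)/(4a) must be an integer >= a.
Enumerate a = 1..40, b in [-a, a]:
  a=1: (1, 0, 1246)  [1]
  a=2: (2, 0, 623)  [1]
  a=3..4: none
  a=5: (5, -4, 250), (5, 4, 250)  [2]
  a=6: none
  a=7: (7, 0, 178)  [1]
  a=8..9: none
  a=10: (10, -4, 125), (10, 4, 125)  [2]
  a=11..13: none
  a=14: (14, 0, 89)  [1]
  a=15..24: none
  a=25: (25, -4, 50), (25, 4, 50)  [2]
  a=26..28: none
  a=29: (29, -2, 43), (29, 2, 43)  [2]
  a=30: none
  a=31: (31, -10, 41), (31, 10, 41)  [2]
  a=32..34: none
  a=35: (35, -14, 37), (35, 14, 37)  [2]
  a=36..40: none
Total reduced forms: 1 + 1 + 2 + 1 + 2 + 1 + 2 + 2 + 2 + 2 = 16
h = 16

16


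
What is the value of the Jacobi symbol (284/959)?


Compute (284/959) via quadratic reciprocity:
  pull out 2: (2/959) = +1  (since 959 mod 8 = 7)
  pull out 2: (2/959) = +1  (since 959 mod 8 = 7)
  reciprocity: (71/959) -> -(959/71)
  reduce: (36/71)
  pull out 2: (2/71) = +1  (since 71 mod 8 = 7)
  pull out 2: (2/71) = +1  (since 71 mod 8 = 7)
  reciprocity: (9/71) -> +(71/9)
  reduce: (8/9)
  pull out 2: (2/9) = +1  (since 9 mod 8 = 1)
  pull out 2: (2/9) = +1  (since 9 mod 8 = 1)
  pull out 2: (2/9) = +1  (since 9 mod 8 = 1)
  (1/9) = 1
Product of signs = -1

-1


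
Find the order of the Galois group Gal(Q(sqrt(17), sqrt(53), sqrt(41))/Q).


The 3 square roots of distinct primes are multiplicatively independent over Q,
so [K:Q] = 2^3 and Gal(K/Q) is isomorphic to (Z/2Z)^3.
|Gal| = 2^3 = 8

8


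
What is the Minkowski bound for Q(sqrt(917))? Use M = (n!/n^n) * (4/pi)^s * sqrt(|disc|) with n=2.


d = 917, d mod 4 = 1, so disc(K) = d = 917; |disc(K)| = 917
Real quadratic field, so n = 2, s = r2 = 0, r1 = 2
M = (n!/n^n) * (4/pi)^s * sqrt(|disc(K)|) = (2!/2^2) * (4/pi)^0 * sqrt(917)
= 0.5 * 1.000000 * 30.282008
= 15.1410

15.1410


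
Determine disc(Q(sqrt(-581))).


For K = Q(sqrt(d)) with d squarefree: disc(K) = d if d = 1 mod 4, and disc(K) = 4d if d = 2 or 3 mod 4.
Here d = -581, and d mod 4 = 3.
d = 3 mod 4, not 1 (O_K = Z[sqrt(d)]), so disc(K) = 4d = 4 * (-581) = -2324

-2324


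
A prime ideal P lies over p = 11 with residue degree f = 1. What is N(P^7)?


N(P^a) = p^(a*f)
= 11^(7*1)
= 11^7
= 19487171

19487171


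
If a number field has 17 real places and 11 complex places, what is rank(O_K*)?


By Dirichlet's unit theorem:
rank = r1 + r2 - 1
= 17 + 11 - 1
= 27

27


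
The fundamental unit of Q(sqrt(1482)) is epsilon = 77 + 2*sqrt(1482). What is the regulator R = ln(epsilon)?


epsilon = 77 + 2*sqrt(1482)
= 153.9935
R = ln(153.9935)
= 5.0369

5.0369


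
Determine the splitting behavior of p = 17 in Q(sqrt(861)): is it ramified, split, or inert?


K = Q(sqrt(861)). Since d mod 4 = 1, disc(K) = 861.
Check p | disc: 861 mod 17 = 11.
p does not divide disc. Compute Legendre symbol (d/p):
11^((17-1)/2) mod 17 = -1
(d/p) = -1, so p is inert: (p) stays prime with e=1, f=2, g=1.
Therefore p is inert.

inert


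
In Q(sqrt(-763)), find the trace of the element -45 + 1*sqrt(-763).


Tr(a + b*sqrt(d)) = (a + b*sqrt(d)) + (a - b*sqrt(d)) = 2a
= 2 * (-45)
= -90

-90


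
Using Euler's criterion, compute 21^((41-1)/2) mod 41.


p = 41 is prime and the exponent is (p-1)/2 = 20, so by Euler's criterion 21^20 = (21/41) = +1 or -1 mod 41.
Compute by square-and-multiply:
  20 = 16 + 4 (binary 10100)
  Repeated squaring mod 41: 21^1 = 21, 21^2 = 31, 21^4 = 18, 21^8 = 37, 21^16 = 16
  21^20 = 21^16 * 21^4 = 16 * 18 mod 41
    16 * 18 = 288 = 1 mod 41
  21^20 = 1 mod 41
Result 1: 21 is a quadratic residue mod 41.
21^20 mod 41 = 1

1


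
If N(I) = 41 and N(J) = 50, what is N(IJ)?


N(IJ) = N(I) * N(J)
= 41 * 50
= 2050

2050


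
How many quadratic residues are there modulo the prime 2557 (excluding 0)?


For prime p, the number of non-zero quadratic residues is (p-1)/2.
= (2557-1)/2
= 1278

1278


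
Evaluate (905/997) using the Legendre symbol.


p = 997 is prime, so compute (905/997) with the reciprocity algorithm (Jacobi-symbol steps: pull out 2s via (2/n), flip via reciprocity, reduce):
  reciprocity: (905/997) -> +(997/905)
  reduce: (92/905)
  pull out 2: (2/905) = +1  (since 905 mod 8 = 1)
  pull out 2: (2/905) = +1  (since 905 mod 8 = 1)
  reciprocity: (23/905) -> +(905/23)
  reduce: (8/23)
  pull out 2: (2/23) = +1  (since 23 mod 8 = 7)
  pull out 2: (2/23) = +1  (since 23 mod 8 = 7)
  pull out 2: (2/23) = +1  (since 23 mod 8 = 7)
  (1/23) = 1
Product of signs = 1
(905/997) = 1

1
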